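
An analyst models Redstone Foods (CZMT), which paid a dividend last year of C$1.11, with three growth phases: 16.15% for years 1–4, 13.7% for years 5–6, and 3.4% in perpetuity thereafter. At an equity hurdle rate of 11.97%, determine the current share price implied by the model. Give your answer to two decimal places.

Three-stage DDM. Project D₁…D_6; terminal Gordon value at t=6 with g = 0.034; discount at r = 0.1197.
D_1 = 1.2893
D_2 = 1.4975
D_3 = 1.7393
D_4 = 2.0202
D_5 = 2.2970
D_6 = 2.6117
TV_6 = 2.7005/(0.1197−0.034) = 31.5109
P₀ = Σ Dₜ/(1+r)ᵗ + TV_6/(1+r)^6 = 23.4906

C$23.49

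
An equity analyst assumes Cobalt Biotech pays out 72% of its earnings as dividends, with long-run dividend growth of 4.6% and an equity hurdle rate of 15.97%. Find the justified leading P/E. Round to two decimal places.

Justified leading P/E = b/(r−g) = 0.72/(0.1597−0.046) = 6.3325

6.33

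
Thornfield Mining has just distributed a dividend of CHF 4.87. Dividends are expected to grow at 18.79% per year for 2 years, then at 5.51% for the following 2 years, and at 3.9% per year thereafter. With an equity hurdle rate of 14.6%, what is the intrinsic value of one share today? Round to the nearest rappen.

CHF 62.60

Three-stage DDM. Project D₁…D_4; terminal Gordon value at t=4 with g = 0.039; discount at r = 0.146.
D_1 = 5.7851
D_2 = 6.8721
D_3 = 7.2507
D_4 = 7.6503
TV_4 = 7.9486/(0.146−0.039) = 74.2861
P₀ = Σ Dₜ/(1+r)ᵗ + TV_4/(1+r)^4 = 62.6031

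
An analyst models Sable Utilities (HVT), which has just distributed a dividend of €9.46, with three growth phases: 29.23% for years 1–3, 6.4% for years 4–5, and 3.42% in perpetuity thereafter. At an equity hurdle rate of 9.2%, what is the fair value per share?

€336.62

Three-stage DDM. Project D₁…D_5; terminal Gordon value at t=5 with g = 0.0342; discount at r = 0.092.
D_1 = 12.2252
D_2 = 15.7986
D_3 = 20.4165
D_4 = 21.7231
D_5 = 23.1134
TV_5 = 23.9039/(0.092−0.0342) = 413.5625
P₀ = Σ Dₜ/(1+r)ᵗ + TV_5/(1+r)^5 = 336.6194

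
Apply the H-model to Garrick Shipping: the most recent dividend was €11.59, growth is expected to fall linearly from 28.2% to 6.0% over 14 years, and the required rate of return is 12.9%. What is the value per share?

H-model: P₀ = D₀[(1+g_L) + H(g_S−g_L)]/(r−g_L), with H = 14/2 = 7.
P₀ = 11.59 × [(1+0.06) + 7×(0.282−0.06)] / (0.129−0.06)
   = 11.59 × 2.6140 / 0.069 = 439.0762

€439.08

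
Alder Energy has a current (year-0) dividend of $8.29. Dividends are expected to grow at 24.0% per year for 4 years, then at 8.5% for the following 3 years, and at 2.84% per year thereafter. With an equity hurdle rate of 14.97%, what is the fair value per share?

Three-stage DDM. Project D₁…D_7; terminal Gordon value at t=7 with g = 0.0284; discount at r = 0.1497.
D_1 = 10.2796
D_2 = 12.7467
D_3 = 15.8059
D_4 = 19.5993
D_5 = 21.2653
D_6 = 23.0728
D_7 = 25.0340
TV_7 = 25.7450/(0.1497−0.0284) = 212.2422
P₀ = Σ Dₜ/(1+r)ᵗ + TV_7/(1+r)^7 = 150.1440

$150.14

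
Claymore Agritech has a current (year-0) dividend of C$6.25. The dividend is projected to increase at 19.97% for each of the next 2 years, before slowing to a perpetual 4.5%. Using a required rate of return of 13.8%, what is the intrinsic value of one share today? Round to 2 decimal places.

C$91.59

Two-stage DDM. Project D₁…D_2 at 0.1997, terminal growth 0.045, discount at r = 0.138.
D_1 = 7.4981
D_2 = 8.9955
Terminal value at t=2: TV = D_3/(r−g) = 9.4003/(0.138−0.045) = 101.0785
P₀ = 7.4981/(1+0.138)^1 + 8.9955/(1+0.138)^2 + 101.0785/(1+0.138)^2 = 91.5852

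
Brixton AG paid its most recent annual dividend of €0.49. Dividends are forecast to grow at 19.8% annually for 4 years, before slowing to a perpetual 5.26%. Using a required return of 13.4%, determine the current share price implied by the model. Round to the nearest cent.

Two-stage DDM. Project D₁…D_4 at 0.198, terminal growth 0.0526, discount at r = 0.134.
D_1 = 0.5870
D_2 = 0.7032
D_3 = 0.8425
D_4 = 1.0093
Terminal value at t=4: TV = D_5/(r−g) = 1.0624/(0.134−0.0526) = 13.0516
P₀ = 0.5870/(1+0.134)^1 + 0.7032/(1+0.134)^2 + 0.8425/(1+0.134)^3 + 1.0093/(1+0.134)^4 + 13.0516/(1+0.134)^4 = 10.1450

€10.15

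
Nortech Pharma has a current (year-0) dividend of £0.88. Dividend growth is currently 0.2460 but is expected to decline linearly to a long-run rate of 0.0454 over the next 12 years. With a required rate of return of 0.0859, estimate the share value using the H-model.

H-model: P₀ = D₀[(1+g_L) + H(g_S−g_L)]/(r−g_L), with H = 12/2 = 6.
P₀ = 0.88 × [(1+0.0454) + 6×(0.246−0.0454)] / (0.0859−0.0454)
   = 0.88 × 2.2490 / 0.0405 = 48.8672

£48.87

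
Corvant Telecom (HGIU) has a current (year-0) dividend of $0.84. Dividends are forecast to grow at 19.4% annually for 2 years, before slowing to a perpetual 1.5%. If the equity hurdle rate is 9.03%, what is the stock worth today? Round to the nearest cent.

Two-stage DDM. Project D₁…D_2 at 0.194, terminal growth 0.015, discount at r = 0.0903.
D_1 = 1.0030
D_2 = 1.1975
Terminal value at t=2: TV = D_3/(r−g) = 1.2155/(0.0903−0.015) = 16.1421
P₀ = 1.0030/(1+0.0903)^1 + 1.1975/(1+0.0903)^2 + 16.1421/(1+0.0903)^2 = 15.5063

$15.51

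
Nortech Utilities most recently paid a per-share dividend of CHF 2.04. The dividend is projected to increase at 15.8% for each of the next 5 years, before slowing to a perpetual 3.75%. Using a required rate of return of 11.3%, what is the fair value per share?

CHF 45.68

Two-stage DDM. Project D₁…D_5 at 0.158, terminal growth 0.0375, discount at r = 0.113.
D_1 = 2.3623
D_2 = 2.7356
D_3 = 3.1678
D_4 = 3.6683
D_5 = 4.2479
Terminal value at t=5: TV = D_6/(r−g) = 4.4072/(0.113−0.0375) = 58.3733
P₀ = 2.3623/(1+0.113)^1 + 2.7356/(1+0.113)^2 + 3.1678/(1+0.113)^3 + 3.6683/(1+0.113)^4 + 4.2479/(1+0.113)^5 + 58.3733/(1+0.113)^5 = 45.6833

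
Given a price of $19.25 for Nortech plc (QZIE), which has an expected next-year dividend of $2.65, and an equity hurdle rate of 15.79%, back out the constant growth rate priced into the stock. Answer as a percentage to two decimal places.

From P₀ = D₁/(r − g), the implied growth is g = r − D₁/P₀.
g = 0.1579 − 2.65/19.25 = 0.1579 − 0.13766 = 0.02024

2.02%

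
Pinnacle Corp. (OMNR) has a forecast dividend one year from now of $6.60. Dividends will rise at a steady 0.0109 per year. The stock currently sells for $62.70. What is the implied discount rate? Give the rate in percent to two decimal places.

11.62%

Rearranging the constant-growth DDM: r = D₁/P₀ + g.
r = 6.6000 / 62.70 + 0.0109 = 0.10526 + 0.0109 = 0.11616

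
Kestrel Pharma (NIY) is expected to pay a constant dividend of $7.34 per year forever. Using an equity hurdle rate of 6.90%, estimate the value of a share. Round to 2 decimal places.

$106.38

Zero-growth DDM (perpetuity): P₀ = D/r = 7.34 / 0.069 = 106.3768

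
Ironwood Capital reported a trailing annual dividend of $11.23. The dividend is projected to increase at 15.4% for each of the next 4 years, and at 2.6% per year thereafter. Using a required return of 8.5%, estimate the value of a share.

Two-stage DDM. Project D₁…D_4 at 0.154, terminal growth 0.026, discount at r = 0.085.
D_1 = 12.9594
D_2 = 14.9552
D_3 = 17.2583
D_4 = 19.9160
Terminal value at t=4: TV = D_5/(r−g) = 20.4339/(0.085−0.026) = 346.3366
P₀ = 12.9594/(1+0.085)^1 + 14.9552/(1+0.085)^2 + 17.2583/(1+0.085)^3 + 19.9160/(1+0.085)^4 + 346.3366/(1+0.085)^4 = 302.4380

$302.44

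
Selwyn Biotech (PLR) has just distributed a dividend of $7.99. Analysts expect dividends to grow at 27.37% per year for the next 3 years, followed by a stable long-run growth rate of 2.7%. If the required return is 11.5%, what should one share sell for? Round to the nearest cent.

$170.46

Two-stage DDM. Project D₁…D_3 at 0.2737, terminal growth 0.027, discount at r = 0.115.
D_1 = 10.1769
D_2 = 12.9623
D_3 = 16.5100
Terminal value at t=3: TV = D_4/(r−g) = 16.9558/(0.115−0.027) = 192.6797
P₀ = 10.1769/(1+0.115)^1 + 12.9623/(1+0.115)^2 + 16.5100/(1+0.115)^3 + 192.6797/(1+0.115)^3 = 170.4628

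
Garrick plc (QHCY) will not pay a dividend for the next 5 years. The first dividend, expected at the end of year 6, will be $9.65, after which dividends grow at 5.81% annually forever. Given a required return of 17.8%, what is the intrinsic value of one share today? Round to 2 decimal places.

Deferred-dividend DDM. At t=5 the remaining stream is a growing perpetuity with first payment D_6 = 9.65.
V_5 = D_6/(r−g) = 9.65/(0.178−0.0581) = 80.4837
P₀ = V_5/(1+r)^5 = 80.4837/(1+0.178)^5 = 35.4798

$35.48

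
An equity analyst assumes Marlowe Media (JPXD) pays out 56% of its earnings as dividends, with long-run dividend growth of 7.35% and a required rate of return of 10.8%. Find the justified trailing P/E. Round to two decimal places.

17.42

Justified trailing P/E = b(1+g)/(r−g) = 0.56×(1+0.0735)/(0.108−0.0735) = 17.4249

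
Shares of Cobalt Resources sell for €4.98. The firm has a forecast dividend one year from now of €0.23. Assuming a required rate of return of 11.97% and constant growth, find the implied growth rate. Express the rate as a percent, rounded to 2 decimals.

From P₀ = D₁/(r − g), the implied growth is g = r − D₁/P₀.
g = 0.1197 − 0.23/4.98 = 0.1197 − 0.04618 = 0.07352

7.35%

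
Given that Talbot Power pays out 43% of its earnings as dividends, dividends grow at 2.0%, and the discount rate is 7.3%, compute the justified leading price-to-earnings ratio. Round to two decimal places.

Justified leading P/E = b/(r−g) = 0.43/(0.073−0.02) = 8.1132

8.11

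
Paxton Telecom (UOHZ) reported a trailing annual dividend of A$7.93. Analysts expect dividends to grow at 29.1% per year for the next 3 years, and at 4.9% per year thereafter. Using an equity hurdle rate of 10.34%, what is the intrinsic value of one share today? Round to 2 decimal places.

A$277.76

Two-stage DDM. Project D₁…D_3 at 0.291, terminal growth 0.049, discount at r = 0.1034.
D_1 = 10.2376
D_2 = 13.2168
D_3 = 17.0629
Terminal value at t=3: TV = D_4/(r−g) = 17.8989/(0.1034−0.049) = 329.0247
P₀ = 10.2376/(1+0.1034)^1 + 13.2168/(1+0.1034)^2 + 17.0629/(1+0.1034)^3 + 329.0247/(1+0.1034)^3 = 277.7584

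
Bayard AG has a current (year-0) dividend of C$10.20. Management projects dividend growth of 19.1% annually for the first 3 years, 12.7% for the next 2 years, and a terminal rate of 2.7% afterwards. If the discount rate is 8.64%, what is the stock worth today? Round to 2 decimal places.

Three-stage DDM. Project D₁…D_5; terminal Gordon value at t=5 with g = 0.027; discount at r = 0.0864.
D_1 = 12.1482
D_2 = 14.4685
D_3 = 17.2320
D_4 = 19.4205
D_5 = 21.8869
TV_5 = 22.4778/(0.0864−0.027) = 378.4141
P₀ = Σ Dₜ/(1+r)ᵗ + TV_5/(1+r)^5 = 315.3283

C$315.33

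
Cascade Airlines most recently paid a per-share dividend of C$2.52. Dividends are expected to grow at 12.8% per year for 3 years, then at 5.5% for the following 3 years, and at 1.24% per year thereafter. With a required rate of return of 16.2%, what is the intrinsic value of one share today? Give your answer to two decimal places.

C$24.52

Three-stage DDM. Project D₁…D_6; terminal Gordon value at t=6 with g = 0.0124; discount at r = 0.162.
D_1 = 2.8426
D_2 = 3.2064
D_3 = 3.6168
D_4 = 3.8158
D_5 = 4.0256
D_6 = 4.2470
TV_6 = 4.2997/(0.162−0.0124) = 28.7413
P₀ = Σ Dₜ/(1+r)ᵗ + TV_6/(1+r)^6 = 24.5199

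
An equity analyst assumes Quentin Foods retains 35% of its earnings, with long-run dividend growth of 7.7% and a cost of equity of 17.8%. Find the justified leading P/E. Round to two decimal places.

Payout ratio b = 1 − 0.35 = 0.65.
Justified leading P/E = b/(r−g) = 0.65/(0.178−0.077) = 6.4356

6.44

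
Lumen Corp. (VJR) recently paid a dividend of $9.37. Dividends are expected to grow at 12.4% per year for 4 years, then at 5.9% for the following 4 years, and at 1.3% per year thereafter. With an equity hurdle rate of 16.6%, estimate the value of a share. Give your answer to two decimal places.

Three-stage DDM. Project D₁…D_8; terminal Gordon value at t=8 with g = 0.013; discount at r = 0.166.
D_1 = 10.5319
D_2 = 11.8378
D_3 = 13.3057
D_4 = 14.9556
D_5 = 15.8380
D_6 = 16.7725
D_7 = 17.7620
D_8 = 18.8100
TV_8 = 19.0545/(0.166−0.013) = 124.5394
P₀ = Σ Dₜ/(1+r)ᵗ + TV_8/(1+r)^8 = 96.2663

$96.27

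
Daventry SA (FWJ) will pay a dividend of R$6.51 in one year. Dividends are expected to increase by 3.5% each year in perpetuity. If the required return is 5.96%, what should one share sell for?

Gordon growth model: P₀ = D₁/(r − g), with D₁ = 6.51 given directly.
P₀ = 6.5100 / (0.0596 − 0.035) = 6.5100 / 0.0246 = 264.6341

R$264.63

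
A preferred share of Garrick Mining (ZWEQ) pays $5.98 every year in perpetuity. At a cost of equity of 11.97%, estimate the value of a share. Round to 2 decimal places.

$49.96

Zero-growth DDM (perpetuity): P₀ = D/r = 5.98 / 0.1197 = 49.9582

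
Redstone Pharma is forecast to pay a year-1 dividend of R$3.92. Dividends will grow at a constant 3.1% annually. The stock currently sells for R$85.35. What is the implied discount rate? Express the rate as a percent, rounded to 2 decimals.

Rearranging the constant-growth DDM: r = D₁/P₀ + g.
r = 3.9200 / 85.35 + 0.031 = 0.04593 + 0.031 = 0.07693

7.69%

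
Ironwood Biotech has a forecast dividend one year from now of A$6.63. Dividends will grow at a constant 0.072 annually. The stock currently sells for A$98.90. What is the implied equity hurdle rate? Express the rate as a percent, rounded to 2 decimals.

13.90%

Rearranging the constant-growth DDM: r = D₁/P₀ + g.
r = 6.6300 / 98.90 + 0.072 = 0.06704 + 0.072 = 0.13904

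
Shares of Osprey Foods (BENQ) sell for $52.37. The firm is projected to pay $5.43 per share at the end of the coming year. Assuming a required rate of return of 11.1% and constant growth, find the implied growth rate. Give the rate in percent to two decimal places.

From P₀ = D₁/(r − g), the implied growth is g = r − D₁/P₀.
g = 0.111 − 5.43/52.37 = 0.111 − 0.10369 = 0.00731

0.73%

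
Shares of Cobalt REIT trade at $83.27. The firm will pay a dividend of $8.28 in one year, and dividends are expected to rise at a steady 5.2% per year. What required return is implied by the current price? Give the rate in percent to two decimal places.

Rearranging the constant-growth DDM: r = D₁/P₀ + g.
r = 8.2800 / 83.27 + 0.052 = 0.09944 + 0.052 = 0.15144

15.14%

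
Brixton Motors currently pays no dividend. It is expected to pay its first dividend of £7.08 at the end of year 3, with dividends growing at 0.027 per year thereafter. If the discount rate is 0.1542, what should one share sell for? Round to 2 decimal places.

£41.78

Deferred-dividend DDM. At t=2 the remaining stream is a growing perpetuity with first payment D_3 = 7.08.
V_2 = D_3/(r−g) = 7.08/(0.1542−0.027) = 55.6604
P₀ = V_2/(1+r)^2 = 55.6604/(1+0.1542)^2 = 41.7815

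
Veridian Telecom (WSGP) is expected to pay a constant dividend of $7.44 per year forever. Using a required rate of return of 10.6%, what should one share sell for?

$70.19

Zero-growth DDM (perpetuity): P₀ = D/r = 7.44 / 0.106 = 70.1887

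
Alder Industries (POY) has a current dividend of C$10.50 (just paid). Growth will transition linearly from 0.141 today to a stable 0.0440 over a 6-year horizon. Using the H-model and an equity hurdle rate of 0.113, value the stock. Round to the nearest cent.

H-model: P₀ = D₀[(1+g_L) + H(g_S−g_L)]/(r−g_L), with H = 6/2 = 3.
P₀ = 10.50 × [(1+0.044) + 3×(0.141−0.044)] / (0.113−0.044)
   = 10.50 × 1.3350 / 0.069 = 203.1522

C$203.15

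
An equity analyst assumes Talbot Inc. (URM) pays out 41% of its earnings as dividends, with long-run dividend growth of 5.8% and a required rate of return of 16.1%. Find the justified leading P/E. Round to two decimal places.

Justified leading P/E = b/(r−g) = 0.41/(0.161−0.058) = 3.9806

3.98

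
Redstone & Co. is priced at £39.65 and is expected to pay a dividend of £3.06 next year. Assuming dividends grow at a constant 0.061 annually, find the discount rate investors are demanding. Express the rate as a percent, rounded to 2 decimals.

Rearranging the constant-growth DDM: r = D₁/P₀ + g.
r = 3.0600 / 39.65 + 0.061 = 0.07718 + 0.061 = 0.13818

13.82%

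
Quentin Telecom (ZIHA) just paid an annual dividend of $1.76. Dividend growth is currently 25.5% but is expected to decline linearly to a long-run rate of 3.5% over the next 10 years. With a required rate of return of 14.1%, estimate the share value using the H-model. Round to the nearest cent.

H-model: P₀ = D₀[(1+g_L) + H(g_S−g_L)]/(r−g_L), with H = 10/2 = 5.
P₀ = 1.76 × [(1+0.035) + 5×(0.255−0.035)] / (0.141−0.035)
   = 1.76 × 2.1350 / 0.106 = 35.4491

$35.45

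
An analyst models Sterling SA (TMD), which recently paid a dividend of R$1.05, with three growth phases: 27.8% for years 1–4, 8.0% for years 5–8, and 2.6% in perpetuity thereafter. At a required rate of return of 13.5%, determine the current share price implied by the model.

R$24.70

Three-stage DDM. Project D₁…D_8; terminal Gordon value at t=8 with g = 0.026; discount at r = 0.135.
D_1 = 1.3419
D_2 = 1.7149
D_3 = 2.1917
D_4 = 2.8010
D_5 = 3.0251
D_6 = 3.2671
D_7 = 3.5285
D_8 = 3.8107
TV_8 = 3.9098/(0.135−0.026) = 35.8698
P₀ = Σ Dₜ/(1+r)ᵗ + TV_8/(1+r)^8 = 24.6970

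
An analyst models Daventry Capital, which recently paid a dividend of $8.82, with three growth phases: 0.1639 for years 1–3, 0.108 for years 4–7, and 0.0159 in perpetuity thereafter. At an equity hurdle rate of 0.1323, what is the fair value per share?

$140.92

Three-stage DDM. Project D₁…D_7; terminal Gordon value at t=7 with g = 0.0159; discount at r = 0.1323.
D_1 = 10.2656
D_2 = 11.9481
D_3 = 13.9064
D_4 = 15.4083
D_5 = 17.0724
D_6 = 18.9162
D_7 = 20.9592
TV_7 = 21.2924/(0.1323−0.0159) = 182.9248
P₀ = Σ Dₜ/(1+r)ᵗ + TV_7/(1+r)^7 = 140.9247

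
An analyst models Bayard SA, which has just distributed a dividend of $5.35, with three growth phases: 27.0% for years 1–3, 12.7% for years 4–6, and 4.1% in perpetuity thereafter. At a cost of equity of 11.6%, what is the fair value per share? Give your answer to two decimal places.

Three-stage DDM. Project D₁…D_6; terminal Gordon value at t=6 with g = 0.041; discount at r = 0.116.
D_1 = 6.7945
D_2 = 8.6290
D_3 = 10.9588
D_4 = 12.3506
D_5 = 13.9192
D_6 = 15.6869
TV_6 = 16.3300/(0.116−0.041) = 217.7340
P₀ = Σ Dₜ/(1+r)ᵗ + TV_6/(1+r)^6 = 157.7283

$157.73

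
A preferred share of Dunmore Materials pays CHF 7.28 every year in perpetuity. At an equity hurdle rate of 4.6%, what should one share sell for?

Zero-growth DDM (perpetuity): P₀ = D/r = 7.28 / 0.046 = 158.2609

CHF 158.26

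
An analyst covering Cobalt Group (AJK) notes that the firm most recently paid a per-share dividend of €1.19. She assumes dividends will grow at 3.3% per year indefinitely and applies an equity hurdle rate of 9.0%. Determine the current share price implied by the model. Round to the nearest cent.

€21.57

Gordon growth model: P₀ = D₁/(r − g). D₁ = 1.19 × (1 + 0.033) = 1.2293.
P₀ = 1.2293 / (0.09 − 0.033) = 1.2293 / 0.057 = 21.5661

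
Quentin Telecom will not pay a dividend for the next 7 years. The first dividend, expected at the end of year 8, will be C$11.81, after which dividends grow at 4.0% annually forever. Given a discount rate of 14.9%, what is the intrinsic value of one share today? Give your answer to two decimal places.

C$40.98

Deferred-dividend DDM. At t=7 the remaining stream is a growing perpetuity with first payment D_8 = 11.81.
V_7 = D_8/(r−g) = 11.81/(0.149−0.04) = 108.3486
P₀ = V_7/(1+r)^7 = 108.3486/(1+0.149)^7 = 40.9811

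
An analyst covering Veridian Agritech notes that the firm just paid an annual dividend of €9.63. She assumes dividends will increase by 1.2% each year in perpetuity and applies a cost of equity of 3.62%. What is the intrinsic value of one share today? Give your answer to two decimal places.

Gordon growth model: P₀ = D₁/(r − g). D₁ = 9.63 × (1 + 0.012) = 9.7456.
P₀ = 9.7456 / (0.0362 − 0.012) = 9.7456 / 0.0242 = 402.7091

€402.71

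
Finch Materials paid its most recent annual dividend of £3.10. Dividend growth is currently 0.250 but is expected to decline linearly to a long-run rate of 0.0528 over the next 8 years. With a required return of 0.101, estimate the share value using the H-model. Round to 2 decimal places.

H-model: P₀ = D₀[(1+g_L) + H(g_S−g_L)]/(r−g_L), with H = 8/2 = 4.
P₀ = 3.10 × [(1+0.0528) + 4×(0.25−0.0528)] / (0.101−0.0528)
   = 3.10 × 1.8416 / 0.0482 = 118.4432

£118.44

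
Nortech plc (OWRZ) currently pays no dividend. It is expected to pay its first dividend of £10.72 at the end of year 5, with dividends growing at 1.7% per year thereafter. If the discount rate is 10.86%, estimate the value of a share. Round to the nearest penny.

Deferred-dividend DDM. At t=4 the remaining stream is a growing perpetuity with first payment D_5 = 10.72.
V_4 = D_5/(r−g) = 10.72/(0.1086−0.017) = 117.0306
P₀ = V_4/(1+r)^4 = 117.0306/(1+0.1086)^4 = 77.4818

£77.48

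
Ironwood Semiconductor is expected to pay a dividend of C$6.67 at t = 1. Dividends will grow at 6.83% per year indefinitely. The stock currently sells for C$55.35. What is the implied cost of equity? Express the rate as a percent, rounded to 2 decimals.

Rearranging the constant-growth DDM: r = D₁/P₀ + g.
r = 6.6700 / 55.35 + 0.0683 = 0.12051 + 0.0683 = 0.18881

18.88%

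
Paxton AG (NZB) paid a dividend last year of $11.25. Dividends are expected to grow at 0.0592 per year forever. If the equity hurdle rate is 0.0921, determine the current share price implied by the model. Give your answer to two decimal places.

Gordon growth model: P₀ = D₁/(r − g). D₁ = 11.25 × (1 + 0.0592) = 11.9160.
P₀ = 11.9160 / (0.0921 − 0.0592) = 11.9160 / 0.0329 = 362.1884

$362.19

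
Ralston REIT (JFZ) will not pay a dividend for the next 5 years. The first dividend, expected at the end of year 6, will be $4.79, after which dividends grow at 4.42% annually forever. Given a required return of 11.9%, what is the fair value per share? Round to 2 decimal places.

Deferred-dividend DDM. At t=5 the remaining stream is a growing perpetuity with first payment D_6 = 4.79.
V_5 = D_6/(r−g) = 4.79/(0.119−0.0442) = 64.0374
P₀ = V_5/(1+r)^5 = 64.0374/(1+0.119)^5 = 36.4992

$36.50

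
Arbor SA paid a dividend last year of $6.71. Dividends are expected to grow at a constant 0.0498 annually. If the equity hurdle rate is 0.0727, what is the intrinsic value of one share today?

Gordon growth model: P₀ = D₁/(r − g). D₁ = 6.71 × (1 + 0.0498) = 7.0442.
P₀ = 7.0442 / (0.0727 − 0.0498) = 7.0442 / 0.0229 = 307.6052

$307.61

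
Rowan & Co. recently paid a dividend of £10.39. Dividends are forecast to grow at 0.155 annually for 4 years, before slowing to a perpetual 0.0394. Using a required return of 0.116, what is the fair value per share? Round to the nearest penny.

Two-stage DDM. Project D₁…D_4 at 0.155, terminal growth 0.0394, discount at r = 0.116.
D_1 = 12.0005
D_2 = 13.8605
D_3 = 16.0089
D_4 = 18.4903
Terminal value at t=4: TV = D_5/(r−g) = 19.2188/(0.116−0.0394) = 250.8981
P₀ = 12.0005/(1+0.116)^1 + 13.8605/(1+0.116)^2 + 16.0089/(1+0.116)^3 + 18.4903/(1+0.116)^4 + 250.8981/(1+0.116)^4 = 207.0687

£207.07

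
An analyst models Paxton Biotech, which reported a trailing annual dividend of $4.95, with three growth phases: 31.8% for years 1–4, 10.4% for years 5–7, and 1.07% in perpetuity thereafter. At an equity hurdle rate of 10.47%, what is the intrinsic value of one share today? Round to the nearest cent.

$169.08

Three-stage DDM. Project D₁…D_7; terminal Gordon value at t=7 with g = 0.0107; discount at r = 0.1047.
D_1 = 6.5241
D_2 = 8.5988
D_3 = 11.3332
D_4 = 14.9371
D_5 = 16.4906
D_6 = 18.2056
D_7 = 20.0990
TV_7 = 20.3140/(0.1047−0.0107) = 216.1068
P₀ = Σ Dₜ/(1+r)ᵗ + TV_7/(1+r)^7 = 169.0753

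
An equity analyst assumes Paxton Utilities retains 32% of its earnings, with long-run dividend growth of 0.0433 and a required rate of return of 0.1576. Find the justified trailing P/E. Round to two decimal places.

6.21

Payout ratio b = 1 − 0.32 = 0.68.
Justified trailing P/E = b(1+g)/(r−g) = 0.68×(1+0.0433)/(0.1576−0.0433) = 6.2069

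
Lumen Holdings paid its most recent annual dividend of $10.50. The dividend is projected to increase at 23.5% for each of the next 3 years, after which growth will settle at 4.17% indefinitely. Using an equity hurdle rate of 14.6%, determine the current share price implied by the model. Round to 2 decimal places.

Two-stage DDM. Project D₁…D_3 at 0.235, terminal growth 0.0417, discount at r = 0.146.
D_1 = 12.9675
D_2 = 16.0149
D_3 = 19.7784
Terminal value at t=3: TV = D_4/(r−g) = 20.6031/(0.146−0.0417) = 197.5370
P₀ = 12.9675/(1+0.146)^1 + 16.0149/(1+0.146)^2 + 19.7784/(1+0.146)^3 + 197.5370/(1+0.146)^3 = 167.8995

$167.90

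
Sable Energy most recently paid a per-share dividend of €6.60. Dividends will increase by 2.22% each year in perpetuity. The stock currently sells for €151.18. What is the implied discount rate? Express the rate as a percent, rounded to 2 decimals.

Rearranging the constant-growth DDM: r = D₁/P₀ + g.
D₁ = 6.60 × (1 + 0.0222) = 6.7465.
r = 6.7465 / 151.18 + 0.0222 = 0.04463 + 0.0222 = 0.06683

6.68%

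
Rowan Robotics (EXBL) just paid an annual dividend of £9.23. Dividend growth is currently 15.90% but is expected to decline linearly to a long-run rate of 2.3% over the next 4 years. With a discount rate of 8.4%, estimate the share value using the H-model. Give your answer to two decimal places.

£195.95

H-model: P₀ = D₀[(1+g_L) + H(g_S−g_L)]/(r−g_L), with H = 4/2 = 2.
P₀ = 9.23 × [(1+0.023) + 2×(0.159−0.023)] / (0.084−0.023)
   = 9.23 × 1.2950 / 0.061 = 195.9484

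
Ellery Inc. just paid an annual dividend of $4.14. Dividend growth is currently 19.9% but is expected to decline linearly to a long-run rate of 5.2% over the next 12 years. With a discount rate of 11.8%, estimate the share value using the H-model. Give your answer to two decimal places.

H-model: P₀ = D₀[(1+g_L) + H(g_S−g_L)]/(r−g_L), with H = 12/2 = 6.
P₀ = 4.14 × [(1+0.052) + 6×(0.199−0.052)] / (0.118−0.052)
   = 4.14 × 1.9340 / 0.066 = 121.3145

$121.31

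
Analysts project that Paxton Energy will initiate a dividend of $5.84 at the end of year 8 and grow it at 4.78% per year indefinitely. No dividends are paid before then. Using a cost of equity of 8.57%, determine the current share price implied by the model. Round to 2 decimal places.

Deferred-dividend DDM. At t=7 the remaining stream is a growing perpetuity with first payment D_8 = 5.84.
V_7 = D_8/(r−g) = 5.84/(0.0857−0.0478) = 154.0897
P₀ = V_7/(1+r)^7 = 154.0897/(1+0.0857)^7 = 86.6572

$86.66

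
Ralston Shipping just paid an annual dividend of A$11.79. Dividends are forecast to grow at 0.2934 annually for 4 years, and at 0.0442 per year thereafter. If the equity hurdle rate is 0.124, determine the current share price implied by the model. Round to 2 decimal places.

A$338.31

Two-stage DDM. Project D₁…D_4 at 0.2934, terminal growth 0.0442, discount at r = 0.124.
D_1 = 15.2492
D_2 = 19.7233
D_3 = 25.5101
D_4 = 32.9948
Terminal value at t=4: TV = D_5/(r−g) = 34.4531/(0.124−0.0442) = 431.7437
P₀ = 15.2492/(1+0.124)^1 + 19.7233/(1+0.124)^2 + 25.5101/(1+0.124)^3 + 32.9948/(1+0.124)^4 + 431.7437/(1+0.124)^4 = 338.3107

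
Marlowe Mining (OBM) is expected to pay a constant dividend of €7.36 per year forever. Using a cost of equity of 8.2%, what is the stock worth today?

Zero-growth DDM (perpetuity): P₀ = D/r = 7.36 / 0.082 = 89.7561

€89.76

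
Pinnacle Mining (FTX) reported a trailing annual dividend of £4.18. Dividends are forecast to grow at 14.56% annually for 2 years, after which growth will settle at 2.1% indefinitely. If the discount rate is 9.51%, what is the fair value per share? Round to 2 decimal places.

Two-stage DDM. Project D₁…D_2 at 0.1456, terminal growth 0.021, discount at r = 0.0951.
D_1 = 4.7886
D_2 = 5.4858
Terminal value at t=2: TV = D_3/(r−g) = 5.6010/(0.0951−0.021) = 75.5875
P₀ = 4.7886/(1+0.0951)^1 + 5.4858/(1+0.0951)^2 + 75.5875/(1+0.0951)^2 = 71.9764

£71.98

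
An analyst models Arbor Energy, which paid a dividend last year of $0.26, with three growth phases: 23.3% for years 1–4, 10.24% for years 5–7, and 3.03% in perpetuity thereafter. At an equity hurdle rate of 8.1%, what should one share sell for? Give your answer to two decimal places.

$12.32

Three-stage DDM. Project D₁…D_7; terminal Gordon value at t=7 with g = 0.0303; discount at r = 0.081.
D_1 = 0.3206
D_2 = 0.3953
D_3 = 0.4874
D_4 = 0.6009
D_5 = 0.6625
D_6 = 0.7303
D_7 = 0.8051
TV_7 = 0.8295/(0.081−0.0303) = 16.3606
P₀ = Σ Dₜ/(1+r)ᵗ + TV_7/(1+r)^7 = 12.3185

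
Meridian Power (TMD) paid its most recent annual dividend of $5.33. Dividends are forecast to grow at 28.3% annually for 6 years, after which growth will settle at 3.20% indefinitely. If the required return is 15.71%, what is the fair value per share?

Two-stage DDM. Project D₁…D_6 at 0.283, terminal growth 0.032, discount at r = 0.1571.
D_1 = 6.8384
D_2 = 8.7737
D_3 = 11.2566
D_4 = 14.4422
D_5 = 18.5294
D_6 = 23.7732
Terminal value at t=6: TV = D_7/(r−g) = 24.5339/(0.1571−0.032) = 196.1144
P₀ = 6.8384/(1+0.1571)^1 + 8.7737/(1+0.1571)^2 + 11.2566/(1+0.1571)^3 + 14.4422/(1+0.1571)^4 + 18.5294/(1+0.1571)^5 + 23.7732/(1+0.1571)^6 + 196.1144/(1+0.1571)^6 = 128.3355

$128.34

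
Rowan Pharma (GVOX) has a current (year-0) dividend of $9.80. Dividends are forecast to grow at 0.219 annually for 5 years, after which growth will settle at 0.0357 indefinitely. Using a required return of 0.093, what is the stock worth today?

Two-stage DDM. Project D₁…D_5 at 0.219, terminal growth 0.0357, discount at r = 0.093.
D_1 = 11.9462
D_2 = 14.5624
D_3 = 17.7516
D_4 = 21.6392
D_5 = 26.3782
Terminal value at t=5: TV = D_6/(r−g) = 27.3199/(0.093−0.0357) = 476.7865
P₀ = 11.9462/(1+0.093)^1 + 14.5624/(1+0.093)^2 + 17.7516/(1+0.093)^3 + 21.6392/(1+0.093)^4 + 26.3782/(1+0.093)^5 + 476.7865/(1+0.093)^5 = 374.4356

$374.44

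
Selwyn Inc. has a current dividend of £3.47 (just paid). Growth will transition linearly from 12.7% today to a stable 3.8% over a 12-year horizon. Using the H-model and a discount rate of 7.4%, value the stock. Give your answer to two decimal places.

£151.52

H-model: P₀ = D₀[(1+g_L) + H(g_S−g_L)]/(r−g_L), with H = 12/2 = 6.
P₀ = 3.47 × [(1+0.038) + 6×(0.127−0.038)] / (0.074−0.038)
   = 3.47 × 1.5720 / 0.036 = 151.5233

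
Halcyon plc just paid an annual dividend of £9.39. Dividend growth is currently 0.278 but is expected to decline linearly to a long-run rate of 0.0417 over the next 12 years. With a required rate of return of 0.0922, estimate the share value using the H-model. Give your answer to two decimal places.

£457.32

H-model: P₀ = D₀[(1+g_L) + H(g_S−g_L)]/(r−g_L), with H = 12/2 = 6.
P₀ = 9.39 × [(1+0.0417) + 6×(0.278−0.0417)] / (0.0922−0.0417)
   = 9.39 × 2.4595 / 0.0505 = 457.3209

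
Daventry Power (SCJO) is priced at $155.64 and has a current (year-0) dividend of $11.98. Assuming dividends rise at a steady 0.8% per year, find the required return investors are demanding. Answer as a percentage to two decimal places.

Rearranging the constant-growth DDM: r = D₁/P₀ + g.
D₁ = 11.98 × (1 + 0.008) = 12.0758.
r = 12.0758 / 155.64 + 0.008 = 0.07759 + 0.008 = 0.08559

8.56%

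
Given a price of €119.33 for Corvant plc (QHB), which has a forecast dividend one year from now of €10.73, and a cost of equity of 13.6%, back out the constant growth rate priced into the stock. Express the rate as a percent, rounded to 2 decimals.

From P₀ = D₁/(r − g), the implied growth is g = r − D₁/P₀.
g = 0.136 − 10.73/119.33 = 0.136 − 0.08992 = 0.04608

4.61%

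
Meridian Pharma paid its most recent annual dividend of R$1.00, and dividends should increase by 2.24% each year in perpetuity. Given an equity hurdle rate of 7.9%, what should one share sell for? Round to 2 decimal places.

Gordon growth model: P₀ = D₁/(r − g). D₁ = 1.00 × (1 + 0.0224) = 1.0224.
P₀ = 1.0224 / (0.079 − 0.0224) = 1.0224 / 0.0566 = 18.0636

R$18.06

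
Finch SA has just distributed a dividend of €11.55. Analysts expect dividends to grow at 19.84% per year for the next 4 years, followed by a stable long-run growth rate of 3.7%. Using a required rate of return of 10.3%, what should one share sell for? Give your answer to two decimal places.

€309.98

Two-stage DDM. Project D₁…D_4 at 0.1984, terminal growth 0.037, discount at r = 0.103.
D_1 = 13.8415
D_2 = 16.5877
D_3 = 19.8787
D_4 = 23.8226
Terminal value at t=4: TV = D_5/(r−g) = 24.7040/(0.103−0.037) = 374.3036
P₀ = 13.8415/(1+0.103)^1 + 16.5877/(1+0.103)^2 + 19.8787/(1+0.103)^3 + 23.8226/(1+0.103)^4 + 374.3036/(1+0.103)^4 = 309.9761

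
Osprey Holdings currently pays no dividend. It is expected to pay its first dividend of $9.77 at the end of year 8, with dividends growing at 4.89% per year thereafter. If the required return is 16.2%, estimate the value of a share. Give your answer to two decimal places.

$30.20

Deferred-dividend DDM. At t=7 the remaining stream is a growing perpetuity with first payment D_8 = 9.77.
V_7 = D_8/(r−g) = 9.77/(0.162−0.0489) = 86.3837
P₀ = V_7/(1+r)^7 = 86.3837/(1+0.162)^7 = 30.1988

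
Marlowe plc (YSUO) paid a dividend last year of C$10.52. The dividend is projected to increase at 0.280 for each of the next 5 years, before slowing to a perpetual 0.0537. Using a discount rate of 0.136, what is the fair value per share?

C$320.94

Two-stage DDM. Project D₁…D_5 at 0.28, terminal growth 0.0537, discount at r = 0.136.
D_1 = 13.4656
D_2 = 17.2360
D_3 = 22.0620
D_4 = 28.2394
D_5 = 36.1464
Terminal value at t=5: TV = D_6/(r−g) = 38.0875/(0.136−0.0537) = 462.7887
P₀ = 13.4656/(1+0.136)^1 + 17.2360/(1+0.136)^2 + 22.0620/(1+0.136)^3 + 28.2394/(1+0.136)^4 + 36.1464/(1+0.136)^5 + 462.7887/(1+0.136)^5 = 320.9411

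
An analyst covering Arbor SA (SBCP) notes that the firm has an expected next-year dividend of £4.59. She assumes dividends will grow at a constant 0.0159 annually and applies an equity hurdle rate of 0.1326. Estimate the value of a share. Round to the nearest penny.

£39.33

Gordon growth model: P₀ = D₁/(r − g), with D₁ = 4.59 given directly.
P₀ = 4.5900 / (0.1326 − 0.0159) = 4.5900 / 0.1167 = 39.3316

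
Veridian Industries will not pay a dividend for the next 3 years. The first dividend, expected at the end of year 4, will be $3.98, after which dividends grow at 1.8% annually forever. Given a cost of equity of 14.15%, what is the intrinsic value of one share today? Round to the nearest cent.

Deferred-dividend DDM. At t=3 the remaining stream is a growing perpetuity with first payment D_4 = 3.98.
V_3 = D_4/(r−g) = 3.98/(0.1415−0.018) = 32.2267
P₀ = V_3/(1+r)^3 = 32.2267/(1+0.1415)^3 = 21.6665

$21.67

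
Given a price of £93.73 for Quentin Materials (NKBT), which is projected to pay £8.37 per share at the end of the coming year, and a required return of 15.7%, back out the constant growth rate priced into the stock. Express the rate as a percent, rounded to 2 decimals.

6.77%

From P₀ = D₁/(r − g), the implied growth is g = r − D₁/P₀.
g = 0.157 − 8.37/93.73 = 0.157 − 0.08930 = 0.06770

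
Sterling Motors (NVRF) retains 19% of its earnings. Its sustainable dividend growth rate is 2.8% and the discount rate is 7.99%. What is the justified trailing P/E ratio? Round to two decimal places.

16.04

Payout ratio b = 1 − 0.19 = 0.81.
Justified trailing P/E = b(1+g)/(r−g) = 0.81×(1+0.028)/(0.0799−0.028) = 16.0439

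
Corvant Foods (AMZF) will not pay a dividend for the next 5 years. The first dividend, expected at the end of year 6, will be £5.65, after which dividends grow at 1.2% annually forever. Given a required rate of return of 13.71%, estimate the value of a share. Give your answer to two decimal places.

Deferred-dividend DDM. At t=5 the remaining stream is a growing perpetuity with first payment D_6 = 5.65.
V_5 = D_6/(r−g) = 5.65/(0.1371−0.012) = 45.1639
P₀ = V_5/(1+r)^5 = 45.1639/(1+0.1371)^5 = 23.7573

£23.76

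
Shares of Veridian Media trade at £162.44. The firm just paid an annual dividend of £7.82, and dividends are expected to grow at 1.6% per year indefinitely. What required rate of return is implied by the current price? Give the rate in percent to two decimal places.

6.49%

Rearranging the constant-growth DDM: r = D₁/P₀ + g.
D₁ = 7.82 × (1 + 0.016) = 7.9451.
r = 7.9451 / 162.44 + 0.016 = 0.04891 + 0.016 = 0.06491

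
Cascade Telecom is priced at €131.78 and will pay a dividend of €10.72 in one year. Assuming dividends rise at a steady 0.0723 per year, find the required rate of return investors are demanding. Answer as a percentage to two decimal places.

Rearranging the constant-growth DDM: r = D₁/P₀ + g.
r = 10.7200 / 131.78 + 0.0723 = 0.08135 + 0.0723 = 0.15365

15.36%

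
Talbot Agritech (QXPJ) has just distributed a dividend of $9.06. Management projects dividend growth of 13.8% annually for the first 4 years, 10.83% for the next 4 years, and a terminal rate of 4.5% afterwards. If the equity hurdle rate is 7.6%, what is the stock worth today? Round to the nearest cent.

$520.73

Three-stage DDM. Project D₁…D_8; terminal Gordon value at t=8 with g = 0.045; discount at r = 0.076.
D_1 = 10.3103
D_2 = 11.7331
D_3 = 13.3523
D_4 = 15.1949
D_5 = 16.8405
D_6 = 18.6643
D_7 = 20.6857
D_8 = 22.9259
TV_8 = 23.9576/(0.076−0.045) = 772.8250
P₀ = Σ Dₜ/(1+r)ᵗ + TV_8/(1+r)^8 = 520.7327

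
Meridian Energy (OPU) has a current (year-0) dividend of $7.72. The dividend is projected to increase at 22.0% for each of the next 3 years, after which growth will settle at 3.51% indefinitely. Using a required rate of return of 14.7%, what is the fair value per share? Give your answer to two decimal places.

Two-stage DDM. Project D₁…D_3 at 0.22, terminal growth 0.0351, discount at r = 0.147.
D_1 = 9.4184
D_2 = 11.4904
D_3 = 14.0183
Terminal value at t=3: TV = D_4/(r−g) = 14.5104/(0.147−0.0351) = 129.6728
P₀ = 9.4184/(1+0.147)^1 + 11.4904/(1+0.147)^2 + 14.0183/(1+0.147)^3 + 129.6728/(1+0.147)^3 = 112.1678

$112.17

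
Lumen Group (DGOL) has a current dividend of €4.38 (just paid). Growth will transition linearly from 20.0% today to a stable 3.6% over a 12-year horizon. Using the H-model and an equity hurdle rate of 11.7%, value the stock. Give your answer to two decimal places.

H-model: P₀ = D₀[(1+g_L) + H(g_S−g_L)]/(r−g_L), with H = 12/2 = 6.
P₀ = 4.38 × [(1+0.036) + 6×(0.2−0.036)] / (0.117−0.036)
   = 4.38 × 2.0200 / 0.081 = 109.2296

€109.23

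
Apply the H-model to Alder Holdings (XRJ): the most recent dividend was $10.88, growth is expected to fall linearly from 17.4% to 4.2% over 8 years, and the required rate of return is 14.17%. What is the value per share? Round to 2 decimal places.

H-model: P₀ = D₀[(1+g_L) + H(g_S−g_L)]/(r−g_L), with H = 8/2 = 4.
P₀ = 10.88 × [(1+0.042) + 4×(0.174−0.042)] / (0.1417−0.042)
   = 10.88 × 1.5700 / 0.0997 = 171.3300

$171.33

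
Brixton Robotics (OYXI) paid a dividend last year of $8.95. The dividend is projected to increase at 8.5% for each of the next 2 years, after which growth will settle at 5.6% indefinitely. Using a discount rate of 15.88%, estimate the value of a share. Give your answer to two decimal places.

$96.83

Two-stage DDM. Project D₁…D_2 at 0.085, terminal growth 0.056, discount at r = 0.1588.
D_1 = 9.7107
D_2 = 10.5362
Terminal value at t=2: TV = D_3/(r−g) = 11.1262/(0.1588−0.056) = 108.2314
P₀ = 9.7107/(1+0.1588)^1 + 10.5362/(1+0.1588)^2 + 108.2314/(1+0.1588)^2 = 96.8266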